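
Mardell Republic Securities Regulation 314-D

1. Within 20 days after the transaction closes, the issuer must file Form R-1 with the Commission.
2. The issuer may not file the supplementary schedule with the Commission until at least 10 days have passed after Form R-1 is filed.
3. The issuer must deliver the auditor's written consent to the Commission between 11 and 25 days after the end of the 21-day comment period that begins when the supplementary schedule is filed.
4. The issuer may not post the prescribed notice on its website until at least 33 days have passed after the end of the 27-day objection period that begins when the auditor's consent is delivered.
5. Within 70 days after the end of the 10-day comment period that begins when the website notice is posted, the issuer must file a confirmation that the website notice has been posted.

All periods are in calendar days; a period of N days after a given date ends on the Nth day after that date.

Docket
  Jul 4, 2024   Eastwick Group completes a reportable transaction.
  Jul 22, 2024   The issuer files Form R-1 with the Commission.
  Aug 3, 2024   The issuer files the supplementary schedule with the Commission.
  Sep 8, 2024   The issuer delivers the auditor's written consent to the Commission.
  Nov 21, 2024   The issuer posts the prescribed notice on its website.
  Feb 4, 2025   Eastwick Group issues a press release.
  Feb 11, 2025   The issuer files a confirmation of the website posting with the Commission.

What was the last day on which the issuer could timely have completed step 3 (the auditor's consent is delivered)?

The supplementary schedule is filed on Aug 3, 2024; the 21-day comment period therefore ends Aug 24, 2024, and step 3 runs from that date. The window is 11–25 days after Aug 24, 2024; it closes on Sep 18, 2024.

Sep 18, 2024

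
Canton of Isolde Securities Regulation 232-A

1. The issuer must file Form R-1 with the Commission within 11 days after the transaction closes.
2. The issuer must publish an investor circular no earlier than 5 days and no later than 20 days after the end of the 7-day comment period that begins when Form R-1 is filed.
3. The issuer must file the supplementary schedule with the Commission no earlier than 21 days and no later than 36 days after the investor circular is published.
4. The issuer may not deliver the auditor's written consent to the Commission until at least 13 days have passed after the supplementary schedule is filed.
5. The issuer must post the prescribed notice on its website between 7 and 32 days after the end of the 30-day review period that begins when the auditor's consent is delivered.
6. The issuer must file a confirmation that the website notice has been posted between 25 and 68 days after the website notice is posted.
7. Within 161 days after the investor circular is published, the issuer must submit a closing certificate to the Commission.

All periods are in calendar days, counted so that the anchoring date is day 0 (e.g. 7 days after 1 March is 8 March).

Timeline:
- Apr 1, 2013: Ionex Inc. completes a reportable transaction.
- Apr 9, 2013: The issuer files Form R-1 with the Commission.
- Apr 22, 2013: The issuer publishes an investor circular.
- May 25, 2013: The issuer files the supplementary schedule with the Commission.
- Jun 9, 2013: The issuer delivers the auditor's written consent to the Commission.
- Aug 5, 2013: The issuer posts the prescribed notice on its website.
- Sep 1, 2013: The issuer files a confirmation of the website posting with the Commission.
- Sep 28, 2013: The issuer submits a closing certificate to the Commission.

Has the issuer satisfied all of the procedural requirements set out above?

Yes

(1) due by Apr 1, 2013 + 11 days = Apr 12, 2013; completed Apr 9, 2013, before the deadline.
(2) the permitted window runs from Apr 16, 2013 + 5 = Apr 21, 2013 to Apr 16, 2013 + 20 = May 6, 2013; Apr 22, 2013 falls inside that range.
(3) the permitted window runs from Apr 22, 2013 + 21 = May 13, 2013 to Apr 22, 2013 + 36 = May 28, 2013; May 25, 2013 falls inside that range.
(4) permitted from May 25, 2013 + 13 days = Jun 7, 2013 onward; done Jun 9, 2013, after the minimum wait.
(5) the permitted window runs from Jul 9, 2013 + 7 = Jul 16, 2013 to Jul 9, 2013 + 32 = Aug 10, 2013; done Aug 5, 2013, which is between those dates.
(6) the permitted window runs from Aug 5, 2013 + 25 = Aug 30, 2013 to Aug 5, 2013 + 68 = Oct 12, 2013; done Sep 1, 2013, which is between those dates.
(7) due by Apr 22, 2013 + 161 days = Sep 30, 2013; completed Sep 28, 2013, before the deadline.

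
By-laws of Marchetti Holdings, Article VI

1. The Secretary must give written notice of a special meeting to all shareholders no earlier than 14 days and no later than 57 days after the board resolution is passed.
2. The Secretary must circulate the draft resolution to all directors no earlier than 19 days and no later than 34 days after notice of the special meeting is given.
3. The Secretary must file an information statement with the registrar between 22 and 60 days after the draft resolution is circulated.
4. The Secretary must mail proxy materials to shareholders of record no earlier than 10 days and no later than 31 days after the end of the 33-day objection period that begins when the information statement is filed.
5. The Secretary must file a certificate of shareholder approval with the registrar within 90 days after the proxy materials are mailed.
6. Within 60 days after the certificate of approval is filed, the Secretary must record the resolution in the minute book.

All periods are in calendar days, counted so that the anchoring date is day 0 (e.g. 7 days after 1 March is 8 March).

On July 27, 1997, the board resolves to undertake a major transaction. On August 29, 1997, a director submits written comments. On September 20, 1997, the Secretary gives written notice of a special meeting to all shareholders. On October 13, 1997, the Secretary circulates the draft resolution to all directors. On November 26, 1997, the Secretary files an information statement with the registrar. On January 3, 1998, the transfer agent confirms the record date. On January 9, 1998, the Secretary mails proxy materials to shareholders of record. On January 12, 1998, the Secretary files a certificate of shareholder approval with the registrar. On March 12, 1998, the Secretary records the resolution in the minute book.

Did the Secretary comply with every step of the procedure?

Step 1: the window is 14–57 days after July 27, 1997 (when the board resolution is passed), so August 10, 1997 through September 22, 1997; done September 20, 1997, which is between those dates.
Step 2: the window is 19–34 days after September 20, 1997 (when notice of the special meeting is given), so October 9, 1997 through October 24, 1997; done October 13, 1997, which is between those dates.
Step 3: the window is 22–60 days after October 13, 1997 (when the draft resolution is circulated), so November 4, 1997 through December 12, 1997; November 26, 1997 falls inside that range.
Step 4: the window is 10–31 days after December 29, 1997 (end of the 33-day objection period, which began when the information statement is filed on November 26, 1997), so January 8, 1998 through January 29, 1998; January 9, 1998 falls inside that range.
Step 5: 90 days after January 9, 1998 (when the proxy materials are mailed) is April 9, 1998; completed January 12, 1998, before the deadline.
Step 6: 60 days after January 12, 1998 (when the certificate of approval is filed) is March 13, 1998; March 12, 1998 is within that limit.

Yes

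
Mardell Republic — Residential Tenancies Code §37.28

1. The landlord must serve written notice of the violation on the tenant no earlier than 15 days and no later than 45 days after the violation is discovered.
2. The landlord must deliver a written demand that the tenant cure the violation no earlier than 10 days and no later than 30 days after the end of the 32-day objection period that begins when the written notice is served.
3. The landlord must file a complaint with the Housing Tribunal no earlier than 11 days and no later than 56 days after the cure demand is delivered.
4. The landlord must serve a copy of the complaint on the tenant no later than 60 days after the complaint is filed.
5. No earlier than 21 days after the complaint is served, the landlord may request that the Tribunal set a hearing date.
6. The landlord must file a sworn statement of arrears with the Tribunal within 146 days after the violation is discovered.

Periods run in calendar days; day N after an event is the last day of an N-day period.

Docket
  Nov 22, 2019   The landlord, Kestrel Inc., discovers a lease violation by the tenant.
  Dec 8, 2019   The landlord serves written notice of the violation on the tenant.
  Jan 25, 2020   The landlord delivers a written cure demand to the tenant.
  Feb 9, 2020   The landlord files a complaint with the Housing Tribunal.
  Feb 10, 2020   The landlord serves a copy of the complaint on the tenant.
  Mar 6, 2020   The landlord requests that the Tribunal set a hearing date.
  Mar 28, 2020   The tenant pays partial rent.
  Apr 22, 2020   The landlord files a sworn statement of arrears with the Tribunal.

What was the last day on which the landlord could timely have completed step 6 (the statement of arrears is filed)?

Apr 16, 2020

Step 6 runs from Nov 22, 2019, when the violation is discovered. 146 days after Nov 22, 2019 is Apr 16, 2020.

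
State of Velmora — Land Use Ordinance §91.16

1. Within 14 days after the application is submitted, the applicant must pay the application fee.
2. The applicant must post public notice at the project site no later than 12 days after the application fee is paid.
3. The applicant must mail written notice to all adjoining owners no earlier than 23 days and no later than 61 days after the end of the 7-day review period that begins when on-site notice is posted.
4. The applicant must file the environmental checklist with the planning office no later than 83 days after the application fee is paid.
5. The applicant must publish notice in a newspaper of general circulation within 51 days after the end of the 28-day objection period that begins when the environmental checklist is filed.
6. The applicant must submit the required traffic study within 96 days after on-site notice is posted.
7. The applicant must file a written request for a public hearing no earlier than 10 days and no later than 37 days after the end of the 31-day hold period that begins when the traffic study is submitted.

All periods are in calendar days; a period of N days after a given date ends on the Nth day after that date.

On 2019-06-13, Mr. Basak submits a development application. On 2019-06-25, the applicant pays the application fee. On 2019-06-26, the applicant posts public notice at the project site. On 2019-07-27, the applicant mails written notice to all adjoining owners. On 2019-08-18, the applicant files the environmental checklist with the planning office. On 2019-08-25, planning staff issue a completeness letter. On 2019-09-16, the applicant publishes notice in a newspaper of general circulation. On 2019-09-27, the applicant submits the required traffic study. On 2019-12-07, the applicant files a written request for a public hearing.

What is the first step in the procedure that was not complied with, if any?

Step 1: 14 days after 2019-06-13 (when the application is submitted) is 2019-06-27; done 2019-06-25 — timely.
Step 2: 12 days after 2019-06-25 (when the application fee is paid) is 2019-07-07; completed 2019-06-26, before the deadline.
Step 3: the window is 23–61 days after 2019-07-03 (end of the 7-day review period, which began when on-site notice is posted on 2019-06-26), so 2019-07-26 through 2019-09-02; done 2019-07-27 — within the window.
Step 4: 83 days after 2019-06-25 (when the application fee is paid) is 2019-09-16; 2019-08-18 is within that limit.
Step 5: 51 days after 2019-09-15 (end of the 28-day objection period, which began when the environmental checklist is filed on 2019-08-18) is 2019-11-05; 2019-09-16 is within that limit.
Step 6: 96 days after 2019-06-26 (when on-site notice is posted) is 2019-09-30; 2019-09-27 is within that limit.
Step 7: the window is 10–37 days after 2019-10-28 (end of the 31-day hold period, which began when the traffic study is submitted on 2019-09-27), so 2019-11-07 through 2019-12-04; 2019-12-07 is 3 days past the end of the window.

Step 7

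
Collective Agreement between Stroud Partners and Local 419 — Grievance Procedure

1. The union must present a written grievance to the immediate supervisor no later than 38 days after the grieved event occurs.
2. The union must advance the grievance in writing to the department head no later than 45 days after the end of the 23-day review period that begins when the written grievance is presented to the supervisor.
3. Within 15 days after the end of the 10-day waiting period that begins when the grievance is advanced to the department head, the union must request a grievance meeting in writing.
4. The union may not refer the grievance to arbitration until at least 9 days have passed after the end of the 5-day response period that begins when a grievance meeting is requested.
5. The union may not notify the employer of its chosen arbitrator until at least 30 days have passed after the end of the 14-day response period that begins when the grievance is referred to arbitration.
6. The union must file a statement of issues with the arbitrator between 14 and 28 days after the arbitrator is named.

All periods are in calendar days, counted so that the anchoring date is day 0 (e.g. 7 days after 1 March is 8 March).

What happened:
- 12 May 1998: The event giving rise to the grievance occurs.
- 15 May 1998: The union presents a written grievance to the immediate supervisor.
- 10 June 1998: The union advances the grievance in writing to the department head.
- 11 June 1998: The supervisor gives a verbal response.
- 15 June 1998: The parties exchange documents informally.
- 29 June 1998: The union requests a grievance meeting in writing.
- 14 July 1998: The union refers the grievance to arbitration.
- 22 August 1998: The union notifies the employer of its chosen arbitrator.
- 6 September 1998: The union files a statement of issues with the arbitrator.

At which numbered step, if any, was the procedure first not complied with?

Step 5

(1) due by 12 May 1998 + 38 days = 19 June 1998; done 15 May 1998 — timely.
(2) due by 7 June 1998 + 45 days = 22 July 1998; done 10 June 1998 — timely.
(3) due by 20 June 1998 + 15 days = 5 July 1998; 29 June 1998 is within that limit.
(4) permitted from 4 July 1998 + 9 days = 13 July 1998 onward; 14 July 1998 is on or after that date.
(5) permitted from 28 July 1998 + 30 days = 27 August 1998 onward; acted on 22 August 1998, 5 days prematurely.
That is the first point of non-compliance.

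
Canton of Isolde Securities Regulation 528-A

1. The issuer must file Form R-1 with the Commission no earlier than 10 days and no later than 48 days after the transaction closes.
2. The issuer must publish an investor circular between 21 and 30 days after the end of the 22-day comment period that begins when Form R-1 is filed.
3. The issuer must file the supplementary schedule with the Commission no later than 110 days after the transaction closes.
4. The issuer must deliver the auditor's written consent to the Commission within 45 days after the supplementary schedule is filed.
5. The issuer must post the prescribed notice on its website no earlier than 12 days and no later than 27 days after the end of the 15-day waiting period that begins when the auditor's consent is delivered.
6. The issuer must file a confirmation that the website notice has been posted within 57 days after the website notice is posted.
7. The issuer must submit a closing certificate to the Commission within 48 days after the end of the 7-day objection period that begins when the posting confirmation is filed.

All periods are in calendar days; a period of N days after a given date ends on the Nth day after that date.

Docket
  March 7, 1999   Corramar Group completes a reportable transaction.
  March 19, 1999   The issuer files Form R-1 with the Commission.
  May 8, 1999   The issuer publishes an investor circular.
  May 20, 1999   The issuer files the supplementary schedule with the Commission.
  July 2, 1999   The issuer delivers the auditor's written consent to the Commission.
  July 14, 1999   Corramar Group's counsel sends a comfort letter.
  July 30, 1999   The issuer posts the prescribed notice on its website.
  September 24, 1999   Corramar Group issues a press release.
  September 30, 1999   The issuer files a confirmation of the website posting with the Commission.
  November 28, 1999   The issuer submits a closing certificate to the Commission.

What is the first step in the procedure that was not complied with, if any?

Step 6

Step 1: the window is 10–48 days after March 7, 1999 (when the transaction closes), so March 17, 1999 through April 24, 1999; March 19, 1999 falls inside that range.
Step 2: the window is 21–30 days after April 10, 1999 (end of the 22-day comment period, which began when Form R-1 is filed on March 19, 1999), so May 1, 1999 through May 10, 1999; done May 8, 1999, which is between those dates.
Step 3: 110 days after March 7, 1999 (when the transaction closes) is June 25, 1999; done May 20, 1999 — timely.
Step 4: 45 days after May 20, 1999 (when the supplementary schedule is filed) is July 4, 1999; done July 2, 1999 — timely.
Step 5: the window is 12–27 days after July 17, 1999 (end of the 15-day waiting period, which began when the auditor's consent is delivered on July 2, 1999), so July 29, 1999 through August 13, 1999; July 30, 1999 falls inside that range.
Step 6: 57 days after July 30, 1999 (when the website notice is posted) is September 25, 1999; done September 30, 1999 — 5 days late.
The procedure was therefore not followed at step 6.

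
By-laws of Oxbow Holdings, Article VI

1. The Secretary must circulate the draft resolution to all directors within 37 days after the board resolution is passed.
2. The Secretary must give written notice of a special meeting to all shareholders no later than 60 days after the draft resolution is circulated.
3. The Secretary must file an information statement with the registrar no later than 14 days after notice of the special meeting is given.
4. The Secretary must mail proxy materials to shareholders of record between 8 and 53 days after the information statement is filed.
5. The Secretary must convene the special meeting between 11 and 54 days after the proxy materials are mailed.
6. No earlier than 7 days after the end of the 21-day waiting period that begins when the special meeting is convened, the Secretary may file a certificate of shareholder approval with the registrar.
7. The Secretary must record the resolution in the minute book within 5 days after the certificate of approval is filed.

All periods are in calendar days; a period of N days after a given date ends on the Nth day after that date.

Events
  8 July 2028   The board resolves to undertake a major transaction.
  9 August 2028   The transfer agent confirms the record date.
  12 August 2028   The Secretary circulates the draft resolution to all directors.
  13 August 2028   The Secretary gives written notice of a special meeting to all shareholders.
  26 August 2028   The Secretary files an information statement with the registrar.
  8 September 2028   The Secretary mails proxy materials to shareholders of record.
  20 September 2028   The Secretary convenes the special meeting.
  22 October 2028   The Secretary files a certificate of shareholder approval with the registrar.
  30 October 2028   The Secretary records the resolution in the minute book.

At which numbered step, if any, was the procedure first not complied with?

Step 7

(1) due by 8 July 2028 + 37 days = 14 August 2028; completed 12 August 2028, before the deadline.
(2) due by 12 August 2028 + 60 days = 11 October 2028; 13 August 2028 is within that limit.
(3) due by 13 August 2028 + 14 days = 27 August 2028; completed 26 August 2028, before the deadline.
(4) the permitted window runs from 26 August 2028 + 8 = 3 September 2028 to 26 August 2028 + 53 = 18 October 2028; 8 September 2028 falls inside that range.
(5) the permitted window runs from 8 September 2028 + 11 = 19 September 2028 to 8 September 2028 + 54 = 1 November 2028; 20 September 2028 falls inside that range.
(6) permitted from 11 October 2028 + 7 days = 18 October 2028 onward; 22 October 2028 is on or after that date.
(7) due by 22 October 2028 + 5 days = 27 October 2028; not done until 30 October 2028, 3 days after the deadline.
The procedure was therefore not followed at step 7.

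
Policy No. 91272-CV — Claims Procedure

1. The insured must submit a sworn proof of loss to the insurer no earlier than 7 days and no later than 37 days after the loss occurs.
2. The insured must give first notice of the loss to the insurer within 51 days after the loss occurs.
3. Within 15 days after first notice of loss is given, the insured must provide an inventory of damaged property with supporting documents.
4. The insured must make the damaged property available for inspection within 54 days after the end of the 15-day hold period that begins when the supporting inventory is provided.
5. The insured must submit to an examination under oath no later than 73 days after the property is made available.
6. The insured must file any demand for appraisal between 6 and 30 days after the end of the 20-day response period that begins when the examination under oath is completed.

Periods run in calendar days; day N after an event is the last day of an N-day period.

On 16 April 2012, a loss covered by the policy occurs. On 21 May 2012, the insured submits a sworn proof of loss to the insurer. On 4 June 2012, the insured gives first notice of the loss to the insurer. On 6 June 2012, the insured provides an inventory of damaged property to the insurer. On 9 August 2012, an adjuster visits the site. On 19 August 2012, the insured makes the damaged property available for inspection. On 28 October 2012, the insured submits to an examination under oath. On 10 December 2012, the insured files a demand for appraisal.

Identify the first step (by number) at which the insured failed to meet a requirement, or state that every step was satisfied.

Step 4

(1) the permitted window runs from 16 April 2012 + 7 = 23 April 2012 to 16 April 2012 + 37 = 23 May 2012; done 21 May 2012, which is between those dates.
(2) due by 16 April 2012 + 51 days = 6 June 2012; completed 4 June 2012, before the deadline.
(3) due by 4 June 2012 + 15 days = 19 June 2012; 6 June 2012 is within that limit.
(4) due by 21 June 2012 + 54 days = 14 August 2012; not done until 19 August 2012, 5 days after the deadline.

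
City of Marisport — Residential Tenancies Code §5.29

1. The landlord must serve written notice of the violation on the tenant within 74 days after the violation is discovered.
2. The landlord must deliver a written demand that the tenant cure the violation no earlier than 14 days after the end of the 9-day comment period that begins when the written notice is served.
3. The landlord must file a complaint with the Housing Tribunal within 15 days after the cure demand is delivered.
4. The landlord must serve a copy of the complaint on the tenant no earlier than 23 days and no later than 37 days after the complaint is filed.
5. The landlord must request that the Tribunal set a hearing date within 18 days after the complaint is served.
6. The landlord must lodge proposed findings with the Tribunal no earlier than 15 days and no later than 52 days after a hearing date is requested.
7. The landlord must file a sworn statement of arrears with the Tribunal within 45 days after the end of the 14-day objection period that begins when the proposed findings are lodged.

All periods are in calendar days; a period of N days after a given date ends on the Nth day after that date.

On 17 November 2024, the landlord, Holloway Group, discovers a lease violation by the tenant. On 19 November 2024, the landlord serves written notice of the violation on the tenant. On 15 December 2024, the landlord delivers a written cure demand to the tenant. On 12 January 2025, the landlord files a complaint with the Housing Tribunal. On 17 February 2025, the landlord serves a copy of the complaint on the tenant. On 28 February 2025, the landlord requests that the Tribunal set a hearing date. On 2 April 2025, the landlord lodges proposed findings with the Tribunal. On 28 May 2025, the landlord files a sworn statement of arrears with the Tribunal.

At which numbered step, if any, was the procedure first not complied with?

Step 3

Step 1: 74 days after 17 November 2024 (when the violation is discovered) is 30 January 2025; done 19 November 2024 — timely.
Step 2: the earliest permitted date is 14 days after 28 November 2024 (end of the 9-day comment period, which began when the written notice is served on 19 November 2024), i.e. 12 December 2024; done 15 December 2024, after the minimum wait.
Step 3: 15 days after 15 December 2024 (when the cure demand is delivered) is 30 December 2024; 12 January 2025 misses that deadline by 13 days.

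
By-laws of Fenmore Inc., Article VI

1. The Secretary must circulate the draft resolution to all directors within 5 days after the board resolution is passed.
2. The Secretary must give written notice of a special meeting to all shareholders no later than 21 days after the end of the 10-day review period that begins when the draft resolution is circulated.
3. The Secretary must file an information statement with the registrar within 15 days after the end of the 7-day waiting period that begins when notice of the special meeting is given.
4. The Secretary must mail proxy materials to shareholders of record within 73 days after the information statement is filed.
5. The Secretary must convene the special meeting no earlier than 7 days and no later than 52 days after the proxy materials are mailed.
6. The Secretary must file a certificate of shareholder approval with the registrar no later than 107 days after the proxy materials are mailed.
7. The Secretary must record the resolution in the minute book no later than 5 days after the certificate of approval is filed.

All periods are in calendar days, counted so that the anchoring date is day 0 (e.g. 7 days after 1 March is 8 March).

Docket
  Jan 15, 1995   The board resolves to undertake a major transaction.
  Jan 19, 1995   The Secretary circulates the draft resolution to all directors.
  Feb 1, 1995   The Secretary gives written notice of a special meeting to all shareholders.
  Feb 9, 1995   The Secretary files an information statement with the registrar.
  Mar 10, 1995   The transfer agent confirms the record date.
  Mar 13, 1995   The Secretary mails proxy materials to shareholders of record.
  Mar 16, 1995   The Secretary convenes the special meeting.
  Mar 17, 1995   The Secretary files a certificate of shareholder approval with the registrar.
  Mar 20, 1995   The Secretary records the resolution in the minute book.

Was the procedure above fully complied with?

No

Step 1: 5 days after Jan 15, 1995 (when the board resolution is passed) is Jan 20, 1995; done Jan 19, 1995 — timely.
Step 2: 21 days after Jan 29, 1995 (end of the 10-day review period, which began when the draft resolution is circulated on Jan 19, 1995) is Feb 19, 1995; Feb 1, 1995 is within that limit.
Step 3: 15 days after Feb 8, 1995 (end of the 7-day waiting period, which began when notice of the special meeting is given on Feb 1, 1995) is Feb 23, 1995; completed Feb 9, 1995, before the deadline.
Step 4: 73 days after Feb 9, 1995 (when the information statement is filed) is Apr 23, 1995; done Mar 13, 1995 — timely.
Step 5: the window is 7–52 days after Mar 13, 1995 (when the proxy materials are mailed), so Mar 20, 1995 through May 4, 1995; done Mar 16, 1995 — 4 days before the window opened.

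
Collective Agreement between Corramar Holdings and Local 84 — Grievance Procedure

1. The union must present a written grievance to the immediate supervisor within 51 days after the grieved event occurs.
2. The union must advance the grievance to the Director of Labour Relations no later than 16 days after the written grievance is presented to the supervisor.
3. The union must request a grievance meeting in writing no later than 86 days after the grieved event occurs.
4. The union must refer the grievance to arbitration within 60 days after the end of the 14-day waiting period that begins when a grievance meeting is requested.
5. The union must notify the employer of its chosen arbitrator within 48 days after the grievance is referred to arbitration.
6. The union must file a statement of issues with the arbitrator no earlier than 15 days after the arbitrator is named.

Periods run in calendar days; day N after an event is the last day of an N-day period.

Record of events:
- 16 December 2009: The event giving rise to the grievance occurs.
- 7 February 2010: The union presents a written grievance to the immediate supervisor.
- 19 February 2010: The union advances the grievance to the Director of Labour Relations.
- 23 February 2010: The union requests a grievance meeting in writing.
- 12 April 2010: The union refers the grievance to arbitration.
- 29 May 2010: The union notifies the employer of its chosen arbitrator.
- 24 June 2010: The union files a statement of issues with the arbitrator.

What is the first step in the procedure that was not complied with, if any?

Step 1

Step 1 — counting 51 days from 16 December 2009 (when the grieved event occurs) gives a deadline of 5 February 2010; done 7 February 2010 — 2 days late.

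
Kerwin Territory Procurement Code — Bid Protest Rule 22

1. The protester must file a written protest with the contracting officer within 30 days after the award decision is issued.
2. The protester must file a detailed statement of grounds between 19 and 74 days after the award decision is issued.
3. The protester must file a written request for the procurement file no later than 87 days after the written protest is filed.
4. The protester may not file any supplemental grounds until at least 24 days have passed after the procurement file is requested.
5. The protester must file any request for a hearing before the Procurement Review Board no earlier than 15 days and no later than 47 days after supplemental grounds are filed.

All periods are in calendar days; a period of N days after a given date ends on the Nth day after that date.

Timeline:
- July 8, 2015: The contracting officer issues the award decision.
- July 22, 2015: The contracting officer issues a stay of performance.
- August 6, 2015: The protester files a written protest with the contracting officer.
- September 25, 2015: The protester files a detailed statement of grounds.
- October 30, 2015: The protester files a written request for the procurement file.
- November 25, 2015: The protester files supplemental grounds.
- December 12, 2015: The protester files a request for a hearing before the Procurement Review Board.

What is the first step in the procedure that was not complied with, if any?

Step 1: 30 days after July 8, 2015 (when the award decision is issued) is August 7, 2015; completed August 6, 2015, before the deadline.
Step 2: the window is 19–74 days after July 8, 2015 (when the award decision is issued), so July 27, 2015 through September 20, 2015; done September 25, 2015 — 5 days after the window closed.
The analysis stops there.

Step 2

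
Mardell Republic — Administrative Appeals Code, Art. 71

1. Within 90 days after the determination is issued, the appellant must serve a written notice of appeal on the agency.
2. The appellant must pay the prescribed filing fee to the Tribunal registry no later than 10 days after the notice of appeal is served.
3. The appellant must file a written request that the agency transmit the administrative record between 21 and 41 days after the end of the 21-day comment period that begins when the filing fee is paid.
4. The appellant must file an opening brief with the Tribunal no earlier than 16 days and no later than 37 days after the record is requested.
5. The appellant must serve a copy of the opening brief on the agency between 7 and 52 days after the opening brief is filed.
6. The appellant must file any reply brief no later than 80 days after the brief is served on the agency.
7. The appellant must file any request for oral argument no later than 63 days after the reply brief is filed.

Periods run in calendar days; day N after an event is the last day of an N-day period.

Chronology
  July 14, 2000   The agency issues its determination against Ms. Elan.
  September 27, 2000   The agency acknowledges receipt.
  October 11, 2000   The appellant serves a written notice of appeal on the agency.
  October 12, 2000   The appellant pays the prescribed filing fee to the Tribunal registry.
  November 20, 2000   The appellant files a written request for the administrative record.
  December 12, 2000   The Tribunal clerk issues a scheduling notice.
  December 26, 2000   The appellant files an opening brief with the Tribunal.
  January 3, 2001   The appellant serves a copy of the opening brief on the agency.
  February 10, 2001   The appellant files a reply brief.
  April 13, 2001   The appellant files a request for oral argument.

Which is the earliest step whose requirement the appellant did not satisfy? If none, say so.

Step 3

(1) due by July 14, 2000 + 90 days = October 12, 2000; October 11, 2000 is within that limit.
(2) due by October 11, 2000 + 10 days = October 21, 2000; October 12, 2000 is within that limit.
(3) the permitted window runs from November 2, 2000 + 21 = November 23, 2000 to November 2, 2000 + 41 = December 13, 2000; November 20, 2000 is 3 days too early.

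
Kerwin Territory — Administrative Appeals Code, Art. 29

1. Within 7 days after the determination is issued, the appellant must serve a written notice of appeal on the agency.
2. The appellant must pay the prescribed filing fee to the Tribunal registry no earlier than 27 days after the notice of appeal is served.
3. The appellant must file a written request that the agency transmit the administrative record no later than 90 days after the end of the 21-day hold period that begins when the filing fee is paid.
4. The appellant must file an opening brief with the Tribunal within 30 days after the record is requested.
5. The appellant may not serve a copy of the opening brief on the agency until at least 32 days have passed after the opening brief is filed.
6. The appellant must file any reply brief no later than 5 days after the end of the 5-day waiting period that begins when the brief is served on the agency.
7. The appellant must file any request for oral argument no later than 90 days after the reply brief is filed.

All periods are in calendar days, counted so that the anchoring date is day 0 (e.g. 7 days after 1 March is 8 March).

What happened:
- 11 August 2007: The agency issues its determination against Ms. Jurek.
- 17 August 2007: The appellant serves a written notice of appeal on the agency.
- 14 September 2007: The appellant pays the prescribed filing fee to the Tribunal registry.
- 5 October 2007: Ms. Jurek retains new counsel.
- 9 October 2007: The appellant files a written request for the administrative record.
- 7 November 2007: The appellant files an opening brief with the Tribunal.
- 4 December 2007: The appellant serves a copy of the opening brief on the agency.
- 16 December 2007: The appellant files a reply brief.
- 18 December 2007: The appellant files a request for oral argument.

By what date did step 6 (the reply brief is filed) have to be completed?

14 December 2007

The brief is served on the agency on 4 December 2007; the 5-day waiting period therefore ends 9 December 2007, and step 6 runs from that date. 5 days after 9 December 2007 is 14 December 2007.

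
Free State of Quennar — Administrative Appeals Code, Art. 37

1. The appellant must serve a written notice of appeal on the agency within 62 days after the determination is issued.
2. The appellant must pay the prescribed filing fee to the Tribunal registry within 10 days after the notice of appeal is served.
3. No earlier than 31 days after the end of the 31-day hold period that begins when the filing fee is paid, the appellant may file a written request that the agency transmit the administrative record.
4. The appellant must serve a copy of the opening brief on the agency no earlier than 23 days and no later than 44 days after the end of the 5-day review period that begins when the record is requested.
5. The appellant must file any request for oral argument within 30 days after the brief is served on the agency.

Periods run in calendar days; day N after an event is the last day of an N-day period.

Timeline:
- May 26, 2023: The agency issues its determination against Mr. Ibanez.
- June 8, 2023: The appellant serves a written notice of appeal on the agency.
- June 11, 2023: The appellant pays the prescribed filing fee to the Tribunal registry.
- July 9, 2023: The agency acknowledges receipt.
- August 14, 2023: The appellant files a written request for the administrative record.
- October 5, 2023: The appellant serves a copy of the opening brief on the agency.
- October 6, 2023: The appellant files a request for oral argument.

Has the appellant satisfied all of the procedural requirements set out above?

(1) due by May 26, 2023 + 62 days = July 27, 2023; done June 8, 2023 — timely.
(2) due by June 8, 2023 + 10 days = June 18, 2023; June 11, 2023 is within that limit.
(3) permitted from July 12, 2023 + 31 days = August 12, 2023 onward; done August 14, 2023, after the minimum wait.
(4) the permitted window runs from August 19, 2023 + 23 = September 11, 2023 to August 19, 2023 + 44 = October 2, 2023; done October 5, 2023 — 3 days after the window closed.

No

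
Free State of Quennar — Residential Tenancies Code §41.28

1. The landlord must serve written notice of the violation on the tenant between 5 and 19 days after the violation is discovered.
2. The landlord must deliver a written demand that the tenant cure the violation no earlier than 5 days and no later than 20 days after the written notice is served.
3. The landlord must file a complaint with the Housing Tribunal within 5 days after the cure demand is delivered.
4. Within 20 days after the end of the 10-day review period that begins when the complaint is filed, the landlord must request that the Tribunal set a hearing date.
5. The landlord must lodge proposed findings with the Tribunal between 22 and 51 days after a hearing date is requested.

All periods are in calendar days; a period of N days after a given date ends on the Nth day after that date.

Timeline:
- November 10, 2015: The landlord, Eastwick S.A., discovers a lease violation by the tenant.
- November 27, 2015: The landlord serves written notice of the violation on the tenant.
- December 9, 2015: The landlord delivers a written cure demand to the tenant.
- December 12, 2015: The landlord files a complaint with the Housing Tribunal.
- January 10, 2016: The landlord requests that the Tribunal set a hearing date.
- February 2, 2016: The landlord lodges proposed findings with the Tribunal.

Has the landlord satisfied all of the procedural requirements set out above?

(1) the permitted window runs from November 10, 2015 + 5 = November 15, 2015 to November 10, 2015 + 19 = November 29, 2015; November 27, 2015 falls inside that range.
(2) the permitted window runs from November 27, 2015 + 5 = December 2, 2015 to November 27, 2015 + 20 = December 17, 2015; done December 9, 2015, which is between those dates.
(3) due by December 9, 2015 + 5 days = December 14, 2015; December 12, 2015 is within that limit.
(4) due by December 22, 2015 + 20 days = January 11, 2016; completed January 10, 2016, before the deadline.
(5) the permitted window runs from January 10, 2016 + 22 = February 1, 2016 to January 10, 2016 + 51 = March 1, 2016; done February 2, 2016 — within the window.

Yes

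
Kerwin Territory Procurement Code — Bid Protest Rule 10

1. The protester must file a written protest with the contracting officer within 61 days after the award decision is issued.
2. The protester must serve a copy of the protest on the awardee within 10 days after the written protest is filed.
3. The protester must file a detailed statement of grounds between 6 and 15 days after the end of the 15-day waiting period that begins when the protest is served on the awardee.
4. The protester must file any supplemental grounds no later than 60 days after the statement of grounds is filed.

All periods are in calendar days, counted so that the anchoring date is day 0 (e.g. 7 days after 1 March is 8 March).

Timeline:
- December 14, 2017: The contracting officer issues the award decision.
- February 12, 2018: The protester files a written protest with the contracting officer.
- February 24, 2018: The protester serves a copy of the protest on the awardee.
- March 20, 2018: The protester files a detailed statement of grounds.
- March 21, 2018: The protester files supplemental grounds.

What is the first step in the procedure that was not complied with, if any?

Step 2

Step 1 — counting 61 days from December 14, 2017 (when the award decision is issued) gives a deadline of February 13, 2018; done February 12, 2018 — timely.
Step 2 — counting 10 days from February 12, 2018 (when the written protest is filed) gives a deadline of February 22, 2018; February 24, 2018 misses that deadline by 2 days.
The procedure was therefore not followed at step 2.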